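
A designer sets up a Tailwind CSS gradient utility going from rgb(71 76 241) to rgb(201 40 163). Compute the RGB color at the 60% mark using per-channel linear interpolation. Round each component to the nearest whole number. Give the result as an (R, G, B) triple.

(149, 54, 194)

60% corresponds to t = 0.6.
R = 71 + 0.6 × (201 − 71) = 71 + 0.6 × 130 = 149 → 149
G = 76 + 0.6 × (40 − 76) = 76 + 0.6 × -36 = 54.4 → 54
B = 241 + 0.6 × (163 − 241) = 241 + 0.6 × -78 = 194.2 → 194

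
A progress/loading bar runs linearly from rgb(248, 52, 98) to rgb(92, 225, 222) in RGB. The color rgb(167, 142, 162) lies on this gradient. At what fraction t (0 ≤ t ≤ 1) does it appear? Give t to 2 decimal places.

Invert the lerp on the G channel (largest span, 173): t = (142 − 52) / (225 − 52) = 90/173 = 0.52023.
Check on R: (167 − 248)/(92 − 248) = 0.5192 ✓

0.52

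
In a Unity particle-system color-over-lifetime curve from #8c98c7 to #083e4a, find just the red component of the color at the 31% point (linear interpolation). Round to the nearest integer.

R₁ = 140 (from #8c98c7), R₂ = 8 (from #083e4a).
R = 140 + 0.31 × (8 − 140) = 99.08 → 99

99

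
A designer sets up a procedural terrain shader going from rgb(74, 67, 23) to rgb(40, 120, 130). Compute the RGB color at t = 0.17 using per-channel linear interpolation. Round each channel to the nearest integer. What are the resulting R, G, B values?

R = 74 + 0.17 × (40 − 74) = 74 + 0.17 × -34 = 68.22 → 68
G = 67 + 0.17 × (120 − 67) = 67 + 0.17 × 53 = 76.01 → 76
B = 23 + 0.17 × (130 − 23) = 23 + 0.17 × 107 = 41.19 → 41

(68, 76, 41)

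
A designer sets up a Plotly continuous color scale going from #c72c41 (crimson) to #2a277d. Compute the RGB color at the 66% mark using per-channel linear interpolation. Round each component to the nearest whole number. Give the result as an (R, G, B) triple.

#c72c41 → (199, 44, 65); #2a277d → (42, 39, 125).
66% corresponds to t = 0.66.
R = 199 + 0.66 × (42 − 199) = 199 + 0.66 × -157 = 95.38 → 95
G = 44 + 0.66 × (39 − 44) = 44 + 0.66 × -5 = 40.7 → 41
B = 65 + 0.66 × (125 − 65) = 65 + 0.66 × 60 = 104.6 → 105
So the blended color is (95, 41, 105), about #5f2969.

(95, 41, 105)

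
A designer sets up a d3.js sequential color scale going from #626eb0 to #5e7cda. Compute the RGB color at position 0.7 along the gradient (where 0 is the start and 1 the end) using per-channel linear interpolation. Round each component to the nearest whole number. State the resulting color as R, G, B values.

(95, 120, 205)

#626eb0 → (98, 110, 176); #5e7cda → (94, 124, 218).
R = 98 + 0.7 × (94 − 98) = 98 + 0.7 × -4 = 95.2 → 95
G = 110 + 0.7 × (124 − 110) = 110 + 0.7 × 14 = 119.8 → 120
B = 176 + 0.7 × (218 − 176) = 176 + 0.7 × 42 = 205.4 → 205
So the blended color is (95, 120, 205), about #5f78cd.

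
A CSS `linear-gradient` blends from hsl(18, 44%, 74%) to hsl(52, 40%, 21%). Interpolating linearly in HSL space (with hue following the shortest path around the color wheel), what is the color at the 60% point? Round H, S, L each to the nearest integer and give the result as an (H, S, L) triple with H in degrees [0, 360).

(38, 42, 42)

Hue arc: Δh = 52 − 18 = 34° (|Δh| ≤ 180, already the shorter path).
H = 18 + 0.6 × (34) = 38.4 → 38°
S = 44 + 0.6 × (40 − 44) = 41.6 → 42%
L = 74 + 0.6 × (21 − 74) = 42.2 → 42%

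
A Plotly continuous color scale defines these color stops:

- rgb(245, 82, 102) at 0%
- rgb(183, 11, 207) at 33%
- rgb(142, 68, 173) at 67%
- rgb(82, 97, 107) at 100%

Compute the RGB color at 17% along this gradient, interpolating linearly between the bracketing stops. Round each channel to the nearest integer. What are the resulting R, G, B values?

(213, 45, 156)

17% lies between the 0% and 33% stops, so the local fraction is t = (17 − 0)/(33 − 0) = 17/33 ≈ 0.5152.
R = 245 + 0.5152 × (183 − 245) = 213.058 → 213
G = 82 + 0.5152 × (11 − 82) = 45.421 → 45
B = 102 + 0.5152 × (207 − 102) = 156.096 → 156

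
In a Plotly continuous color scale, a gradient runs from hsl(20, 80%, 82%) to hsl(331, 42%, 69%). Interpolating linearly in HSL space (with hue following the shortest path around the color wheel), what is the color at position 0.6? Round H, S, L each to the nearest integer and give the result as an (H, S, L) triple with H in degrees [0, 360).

(351, 57, 74)

Hue: 331 − 20 = 311°, but |311| > 180 so the shorter arc goes the other way: Δh = 311 − 360 = -49°.
H = 20 + 0.6 × (-49) = -9.4 → -9 → -9 mod 360 = 351°
S = 80 + 0.6 × (42 − 80) = 57.2 → 57%
L = 82 + 0.6 × (69 − 82) = 74.2 → 74%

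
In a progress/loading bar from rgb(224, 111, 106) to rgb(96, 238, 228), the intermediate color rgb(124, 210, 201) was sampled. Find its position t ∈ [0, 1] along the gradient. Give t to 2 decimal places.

0.78

Invert the lerp on the R channel (largest span, 128): t = (124 − 224) / (96 − 224) = -100/-128 = 0.78125.
Check on G: (210 − 111)/(238 − 111) = 0.7795 ✓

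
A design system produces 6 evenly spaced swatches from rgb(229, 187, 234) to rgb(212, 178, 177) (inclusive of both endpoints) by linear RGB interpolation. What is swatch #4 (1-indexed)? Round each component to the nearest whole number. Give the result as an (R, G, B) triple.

With 6 swatches and endpoints inclusive, swatch 4 sits at t = (4 − 1)/(6 − 1) = 3/5 ≈ 0.6.
R = 229 + 0.6 × (212 − 229) = 218.8 → 219
G = 187 + 0.6 × (178 − 187) = 181.6 → 182
B = 234 + 0.6 × (177 − 234) = 199.8 → 200

(219, 182, 200)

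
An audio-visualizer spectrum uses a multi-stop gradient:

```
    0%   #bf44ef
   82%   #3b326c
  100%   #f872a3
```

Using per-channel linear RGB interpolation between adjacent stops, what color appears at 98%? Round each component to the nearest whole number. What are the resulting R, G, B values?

(227, 107, 157)

98% lies between the 82% and 100% stops, so the local fraction is t = (98 − 82)/(100 − 82) = 16/18 ≈ 0.8889.
#3b326c → (59, 50, 108); #f872a3 → (248, 114, 163).
R = 59 + 0.8889 × (248 − 59) = 227.002 → 227
G = 50 + 0.8889 × (114 − 50) = 106.89 → 107
B = 108 + 0.8889 × (163 − 108) = 156.889 → 157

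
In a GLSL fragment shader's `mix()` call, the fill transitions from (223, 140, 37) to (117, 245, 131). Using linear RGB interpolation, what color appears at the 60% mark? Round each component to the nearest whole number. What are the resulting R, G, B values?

60% corresponds to t = 0.6.
R = 223 + 0.6 × (117 − 223) = 223 + 0.6 × -106 = 159.4 → 159
G = 140 + 0.6 × (245 − 140) = 140 + 0.6 × 105 = 203 → 203
B = 37 + 0.6 × (131 − 37) = 37 + 0.6 × 94 = 93.4 → 93

(159, 203, 93)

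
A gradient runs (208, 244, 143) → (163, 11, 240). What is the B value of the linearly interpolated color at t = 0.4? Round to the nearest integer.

182

B = 143 + 0.4 × (240 − 143) = 181.8 → 182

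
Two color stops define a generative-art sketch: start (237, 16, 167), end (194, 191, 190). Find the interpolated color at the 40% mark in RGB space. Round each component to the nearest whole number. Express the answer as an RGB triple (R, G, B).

(220, 86, 176)

40% corresponds to t = 0.4.
R = 237 + 0.4 × (194 − 237) = 237 + 0.4 × -43 = 219.8 → 220
G = 16 + 0.4 × (191 − 16) = 16 + 0.4 × 175 = 86 → 86
B = 167 + 0.4 × (190 − 167) = 167 + 0.4 × 23 = 176.2 → 176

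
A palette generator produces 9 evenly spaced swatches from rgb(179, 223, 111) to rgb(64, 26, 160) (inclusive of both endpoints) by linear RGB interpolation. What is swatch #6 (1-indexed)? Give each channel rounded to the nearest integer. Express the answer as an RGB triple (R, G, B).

(107, 100, 142)

With 9 swatches and endpoints inclusive, swatch 6 sits at t = (6 − 1)/(9 − 1) = 5/8 ≈ 0.625.
R = 179 + 0.625 × (64 − 179) = 107.125 → 107
G = 223 + 0.625 × (26 − 223) = 99.875 → 100
B = 111 + 0.625 × (160 − 111) = 141.625 → 142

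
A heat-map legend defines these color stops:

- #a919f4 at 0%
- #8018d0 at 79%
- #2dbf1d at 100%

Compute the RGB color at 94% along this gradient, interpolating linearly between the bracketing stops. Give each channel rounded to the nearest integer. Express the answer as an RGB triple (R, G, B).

(69, 143, 80)

94% lies between the 79% and 100% stops, so the local fraction is t = (94 − 79)/(100 − 79) = 15/21 ≈ 0.7143.
#8018d0 → (128, 24, 208); #2dbf1d → (45, 191, 29).
R = 128 + 0.7143 × (45 − 128) = 68.713 → 69
G = 24 + 0.7143 × (191 − 24) = 143.288 → 143
B = 208 + 0.7143 × (29 − 208) = 80.14 → 80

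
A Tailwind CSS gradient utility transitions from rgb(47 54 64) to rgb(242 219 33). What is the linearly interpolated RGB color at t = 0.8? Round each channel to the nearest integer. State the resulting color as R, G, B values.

(203, 186, 39)

R = 47 + 0.8 × (242 − 47) = 47 + 0.8 × 195 = 203 → 203
G = 54 + 0.8 × (219 − 54) = 54 + 0.8 × 165 = 186 → 186
B = 64 + 0.8 × (33 − 64) = 64 + 0.8 × -31 = 39.2 → 39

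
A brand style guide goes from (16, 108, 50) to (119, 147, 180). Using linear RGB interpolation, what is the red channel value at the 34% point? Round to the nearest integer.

R = 16 + 0.34 × (119 − 16) = 51.02 → 51

51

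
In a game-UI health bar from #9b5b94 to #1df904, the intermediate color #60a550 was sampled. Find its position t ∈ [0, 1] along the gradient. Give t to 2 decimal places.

Invert the lerp on the G channel (largest span, 158): t = (165 − 91) / (249 − 91) = 74/158 = 0.46835.
Check on R: (96 − 155)/(29 − 155) = 0.4683 ✓

0.47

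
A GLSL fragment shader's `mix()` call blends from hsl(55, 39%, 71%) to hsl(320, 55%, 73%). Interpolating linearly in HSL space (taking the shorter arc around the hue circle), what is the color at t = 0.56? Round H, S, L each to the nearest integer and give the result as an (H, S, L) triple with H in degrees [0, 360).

Hue: 320 − 55 = 265°, but |265| > 180 so the shorter arc goes the other way: Δh = 265 − 360 = -95°.
H = 55 + 0.56 × (-95) = 1.8 → 2°
S = 39 + 0.56 × (55 − 39) = 47.96 → 48%
L = 71 + 0.56 × (73 − 71) = 72.12 → 72%

(2, 48, 72)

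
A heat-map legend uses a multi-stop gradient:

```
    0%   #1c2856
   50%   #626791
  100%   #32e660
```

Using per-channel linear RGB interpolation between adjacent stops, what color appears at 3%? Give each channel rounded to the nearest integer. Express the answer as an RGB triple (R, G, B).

(32, 44, 90)

3% lies between the 0% and 50% stops, so the local fraction is t = (3 − 0)/(50 − 0) = 3/50 ≈ 0.06.
#1c2856 → (28, 40, 86); #626791 → (98, 103, 145).
R = 28 + 0.06 × (98 − 28) = 32.2 → 32
G = 40 + 0.06 × (103 − 40) = 43.78 → 44
B = 86 + 0.06 × (145 − 86) = 89.54 → 90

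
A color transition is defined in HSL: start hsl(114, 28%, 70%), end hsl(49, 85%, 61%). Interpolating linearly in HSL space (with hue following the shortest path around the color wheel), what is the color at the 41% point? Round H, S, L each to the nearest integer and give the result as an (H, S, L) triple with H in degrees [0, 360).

Hue arc: Δh = 49 − 114 = -65° (|Δh| ≤ 180, already the shorter path).
H = 114 + 0.41 × (-65) = 87.35 → 87°
S = 28 + 0.41 × (85 − 28) = 51.37 → 51%
L = 70 + 0.41 × (61 − 70) = 66.31 → 66%

(87, 51, 66)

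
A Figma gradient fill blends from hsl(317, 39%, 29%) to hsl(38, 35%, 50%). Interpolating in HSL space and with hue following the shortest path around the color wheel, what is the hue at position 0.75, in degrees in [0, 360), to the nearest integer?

18

Hue: 38 − 317 = -279°, but |-279| > 180 so the shorter arc goes the other way: Δh = -279 + 360 = 81°.
H = 317 + 0.75 × (81) = 377.75 → 378 → 378 mod 360 = 18°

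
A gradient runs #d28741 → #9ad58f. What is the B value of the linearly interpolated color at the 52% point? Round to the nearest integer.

106

B₁ = 65 (from #d28741), B₂ = 143 (from #9ad58f).
B = 65 + 0.52 × (143 − 65) = 105.56 → 106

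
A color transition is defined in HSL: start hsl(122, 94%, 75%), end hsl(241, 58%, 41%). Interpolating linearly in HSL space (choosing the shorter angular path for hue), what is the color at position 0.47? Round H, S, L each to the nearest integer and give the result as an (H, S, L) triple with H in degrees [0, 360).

Hue arc: Δh = 241 − 122 = 119° (|Δh| ≤ 180, already the shorter path).
H = 122 + 0.47 × (119) = 177.93 → 178°
S = 94 + 0.47 × (58 − 94) = 77.08 → 77%
L = 75 + 0.47 × (41 − 75) = 59.02 → 59%

(178, 77, 59)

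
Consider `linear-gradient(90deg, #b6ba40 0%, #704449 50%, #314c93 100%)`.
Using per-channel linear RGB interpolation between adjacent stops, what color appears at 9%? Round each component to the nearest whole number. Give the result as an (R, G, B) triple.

9% lies between the 0% and 50% stops, so the local fraction is t = (9 − 0)/(50 − 0) = 9/50 ≈ 0.18.
#b6ba40 → (182, 186, 64); #704449 → (112, 68, 73).
R = 182 + 0.18 × (112 − 182) = 169.4 → 169
G = 186 + 0.18 × (68 − 186) = 164.76 → 165
B = 64 + 0.18 × (73 − 64) = 65.62 → 66

(169, 165, 66)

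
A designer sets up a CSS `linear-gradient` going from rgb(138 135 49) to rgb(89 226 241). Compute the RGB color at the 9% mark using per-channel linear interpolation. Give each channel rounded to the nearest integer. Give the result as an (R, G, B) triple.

(134, 143, 66)

9% corresponds to t = 0.09.
R = 138 + 0.09 × (89 − 138) = 138 + 0.09 × -49 = 133.59 → 134
G = 135 + 0.09 × (226 − 135) = 135 + 0.09 × 91 = 143.19 → 143
B = 49 + 0.09 × (241 − 49) = 49 + 0.09 × 192 = 66.28 → 66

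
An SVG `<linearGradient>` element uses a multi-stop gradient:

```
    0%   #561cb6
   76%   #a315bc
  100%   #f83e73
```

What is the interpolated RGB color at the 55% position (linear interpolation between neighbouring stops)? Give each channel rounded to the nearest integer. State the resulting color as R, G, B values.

(142, 23, 186)

55% lies between the 0% and 76% stops, so the local fraction is t = (55 − 0)/(76 − 0) = 55/76 ≈ 0.7237.
#561cb6 → (86, 28, 182); #a315bc → (163, 21, 188).
R = 86 + 0.7237 × (163 − 86) = 141.725 → 142
G = 28 + 0.7237 × (21 − 28) = 22.934 → 23
B = 182 + 0.7237 × (188 − 182) = 186.342 → 186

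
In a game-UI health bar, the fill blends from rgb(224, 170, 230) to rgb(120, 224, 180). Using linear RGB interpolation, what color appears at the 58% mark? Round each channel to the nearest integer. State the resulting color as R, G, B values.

58% corresponds to t = 0.58.
R = 224 + 0.58 × (120 − 224) = 224 + 0.58 × -104 = 163.68 → 164
G = 170 + 0.58 × (224 − 170) = 170 + 0.58 × 54 = 201.32 → 201
B = 230 + 0.58 × (180 − 230) = 230 + 0.58 × -50 = 201 → 201

(164, 201, 201)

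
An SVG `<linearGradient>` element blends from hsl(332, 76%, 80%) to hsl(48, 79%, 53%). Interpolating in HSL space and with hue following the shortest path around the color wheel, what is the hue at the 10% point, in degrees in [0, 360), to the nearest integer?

Hue: 48 − 332 = -284°, but |-284| > 180 so the shorter arc goes the other way: Δh = -284 + 360 = 76°.
H = 332 + 0.1 × (76) = 339.6 → 340°

340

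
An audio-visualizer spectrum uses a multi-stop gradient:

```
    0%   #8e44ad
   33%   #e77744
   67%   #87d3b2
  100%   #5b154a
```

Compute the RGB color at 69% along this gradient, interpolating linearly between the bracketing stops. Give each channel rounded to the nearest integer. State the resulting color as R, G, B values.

(132, 199, 172)

69% lies between the 67% and 100% stops, so the local fraction is t = (69 − 67)/(100 − 67) = 2/33 ≈ 0.0606.
#87d3b2 → (135, 211, 178); #5b154a → (91, 21, 74).
R = 135 + 0.0606 × (91 − 135) = 132.334 → 132
G = 211 + 0.0606 × (21 − 211) = 199.486 → 199
B = 178 + 0.0606 × (74 − 178) = 171.698 → 172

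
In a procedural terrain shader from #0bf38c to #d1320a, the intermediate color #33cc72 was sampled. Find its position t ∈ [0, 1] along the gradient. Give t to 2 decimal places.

0.20

Invert the lerp on the R channel (largest span, 198): t = (51 − 11) / (209 − 11) = 40/198 = 0.20202.
Check on G: (204 − 243)/(50 − 243) = 0.2021 ✓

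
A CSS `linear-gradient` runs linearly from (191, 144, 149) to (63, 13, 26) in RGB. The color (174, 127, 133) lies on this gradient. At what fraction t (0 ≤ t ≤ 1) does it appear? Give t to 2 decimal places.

0.13

Invert the lerp on the G channel (largest span, 131): t = (127 − 144) / (13 − 144) = -17/-131 = 0.12977.
Check on R: (174 − 191)/(63 − 191) = 0.1328 ✓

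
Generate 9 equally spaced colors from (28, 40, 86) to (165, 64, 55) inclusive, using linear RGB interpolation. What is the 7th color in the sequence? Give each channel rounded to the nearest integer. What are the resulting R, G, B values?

(131, 58, 63)

With 9 swatches and endpoints inclusive, swatch 7 sits at t = (7 − 1)/(9 − 1) = 6/8 ≈ 0.75.
R = 28 + 0.75 × (165 − 28) = 130.75 → 131
G = 40 + 0.75 × (64 − 40) = 58 → 58
B = 86 + 0.75 × (55 − 86) = 62.75 → 63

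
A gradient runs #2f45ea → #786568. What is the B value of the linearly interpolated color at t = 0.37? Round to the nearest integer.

B₁ = 234 (from #2f45ea), B₂ = 104 (from #786568).
B = 234 + 0.37 × (104 − 234) = 185.9 → 186

186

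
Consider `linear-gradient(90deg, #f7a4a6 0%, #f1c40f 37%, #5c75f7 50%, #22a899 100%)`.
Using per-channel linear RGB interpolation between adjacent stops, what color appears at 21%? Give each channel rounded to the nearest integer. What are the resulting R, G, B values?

21% lies between the 0% and 37% stops, so the local fraction is t = (21 − 0)/(37 − 0) = 21/37 ≈ 0.5676.
#f7a4a6 → (247, 164, 166); #f1c40f → (241, 196, 15).
R = 247 + 0.5676 × (241 − 247) = 243.594 → 244
G = 164 + 0.5676 × (196 − 164) = 182.163 → 182
B = 166 + 0.5676 × (15 − 166) = 80.292 → 80

(244, 182, 80)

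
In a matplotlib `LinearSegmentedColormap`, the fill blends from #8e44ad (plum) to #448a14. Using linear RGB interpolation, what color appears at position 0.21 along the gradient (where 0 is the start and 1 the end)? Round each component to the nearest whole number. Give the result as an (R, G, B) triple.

#8e44ad → (142, 68, 173); #448a14 → (68, 138, 20).
R = 142 + 0.21 × (68 − 142) = 142 + 0.21 × -74 = 126.46 → 126
G = 68 + 0.21 × (138 − 68) = 68 + 0.21 × 70 = 82.7 → 83
B = 173 + 0.21 × (20 − 173) = 173 + 0.21 × -153 = 140.87 → 141

(126, 83, 141)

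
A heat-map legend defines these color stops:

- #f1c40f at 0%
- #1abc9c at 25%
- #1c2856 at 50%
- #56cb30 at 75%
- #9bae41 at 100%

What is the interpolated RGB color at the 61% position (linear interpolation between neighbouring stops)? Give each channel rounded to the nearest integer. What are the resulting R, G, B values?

(54, 112, 69)

61% lies between the 50% and 75% stops, so the local fraction is t = (61 − 50)/(75 − 50) = 11/25 ≈ 0.44.
#1c2856 → (28, 40, 86); #56cb30 → (86, 203, 48).
R = 28 + 0.44 × (86 − 28) = 53.52 → 54
G = 40 + 0.44 × (203 − 40) = 111.72 → 112
B = 86 + 0.44 × (48 − 86) = 69.28 → 69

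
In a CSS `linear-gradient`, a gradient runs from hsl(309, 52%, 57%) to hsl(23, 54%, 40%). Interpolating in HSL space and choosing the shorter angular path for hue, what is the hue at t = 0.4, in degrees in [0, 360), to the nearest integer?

339

Hue: 23 − 309 = -286°, but |-286| > 180 so the shorter arc goes the other way: Δh = -286 + 360 = 74°.
H = 309 + 0.4 × (74) = 338.6 → 339°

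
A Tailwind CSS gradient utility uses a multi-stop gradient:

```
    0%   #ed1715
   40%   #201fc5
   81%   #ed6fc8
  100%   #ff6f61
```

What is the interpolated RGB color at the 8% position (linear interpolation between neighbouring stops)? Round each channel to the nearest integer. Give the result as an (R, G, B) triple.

(196, 25, 56)

8% lies between the 0% and 40% stops, so the local fraction is t = (8 − 0)/(40 − 0) = 8/40 ≈ 0.2.
#ed1715 → (237, 23, 21); #201fc5 → (32, 31, 197).
R = 237 + 0.2 × (32 − 237) = 196 → 196
G = 23 + 0.2 × (31 − 23) = 24.6 → 25
B = 21 + 0.2 × (197 − 21) = 56.2 → 56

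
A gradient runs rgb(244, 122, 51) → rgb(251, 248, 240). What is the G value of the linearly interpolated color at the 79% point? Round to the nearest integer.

G = 122 + 0.79 × (248 − 122) = 221.54 → 222

222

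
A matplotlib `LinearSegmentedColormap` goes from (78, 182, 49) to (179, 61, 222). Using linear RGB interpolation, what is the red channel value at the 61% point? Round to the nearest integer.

140

R = 78 + 0.61 × (179 − 78) = 139.61 → 140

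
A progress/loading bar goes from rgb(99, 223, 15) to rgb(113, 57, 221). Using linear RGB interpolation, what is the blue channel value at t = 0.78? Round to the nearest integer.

176

B = 15 + 0.78 × (221 − 15) = 175.68 → 176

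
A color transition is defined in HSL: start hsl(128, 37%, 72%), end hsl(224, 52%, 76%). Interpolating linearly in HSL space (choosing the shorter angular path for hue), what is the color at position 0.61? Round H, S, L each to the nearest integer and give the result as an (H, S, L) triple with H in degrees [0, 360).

(187, 46, 74)

Hue arc: Δh = 224 − 128 = 96° (|Δh| ≤ 180, already the shorter path).
H = 128 + 0.61 × (96) = 186.56 → 187°
S = 37 + 0.61 × (52 − 37) = 46.15 → 46%
L = 72 + 0.61 × (76 − 72) = 74.44 → 74%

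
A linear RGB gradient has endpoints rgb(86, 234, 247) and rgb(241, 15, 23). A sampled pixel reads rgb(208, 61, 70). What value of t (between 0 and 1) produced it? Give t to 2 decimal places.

0.79

Invert the lerp on the B channel (largest span, 224): t = (70 − 247) / (23 − 247) = -177/-224 = 0.79018.
Check on R: (208 − 86)/(241 − 86) = 0.7871 ✓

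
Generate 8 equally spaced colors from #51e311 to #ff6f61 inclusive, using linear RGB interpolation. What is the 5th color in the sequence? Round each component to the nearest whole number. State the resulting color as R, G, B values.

(180, 161, 63)

With 8 swatches and endpoints inclusive, swatch 5 sits at t = (5 − 1)/(8 − 1) = 4/7 ≈ 0.5714.
#51e311 → (81, 227, 17); #ff6f61 → (255, 111, 97).
R = 81 + 0.5714 × (255 − 81) = 180.424 → 180
G = 227 + 0.5714 × (111 − 227) = 160.718 → 161
B = 17 + 0.5714 × (97 − 17) = 62.712 → 63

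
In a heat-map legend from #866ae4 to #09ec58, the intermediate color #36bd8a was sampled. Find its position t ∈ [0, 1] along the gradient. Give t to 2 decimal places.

0.64

Invert the lerp on the B channel (largest span, 140): t = (138 − 228) / (88 − 228) = -90/-140 = 0.64286.
Check on R: (54 − 134)/(9 − 134) = 0.64 ✓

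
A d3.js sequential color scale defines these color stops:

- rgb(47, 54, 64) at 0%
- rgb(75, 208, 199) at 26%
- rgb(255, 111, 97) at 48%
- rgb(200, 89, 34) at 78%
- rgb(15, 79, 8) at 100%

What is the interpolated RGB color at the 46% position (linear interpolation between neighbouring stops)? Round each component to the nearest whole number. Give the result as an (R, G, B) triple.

46% lies between the 26% and 48% stops, so the local fraction is t = (46 − 26)/(48 − 26) = 20/22 ≈ 0.9091.
R = 75 + 0.9091 × (255 − 75) = 238.638 → 239
G = 208 + 0.9091 × (111 − 208) = 119.817 → 120
B = 199 + 0.9091 × (97 − 199) = 106.272 → 106

(239, 120, 106)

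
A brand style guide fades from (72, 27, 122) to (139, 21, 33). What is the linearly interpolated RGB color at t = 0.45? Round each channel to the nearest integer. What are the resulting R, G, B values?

(102, 24, 82)

R = 72 + 0.45 × (139 − 72) = 72 + 0.45 × 67 = 102.15 → 102
G = 27 + 0.45 × (21 − 27) = 27 + 0.45 × -6 = 24.3 → 24
B = 122 + 0.45 × (33 − 122) = 122 + 0.45 × -89 = 81.95 → 82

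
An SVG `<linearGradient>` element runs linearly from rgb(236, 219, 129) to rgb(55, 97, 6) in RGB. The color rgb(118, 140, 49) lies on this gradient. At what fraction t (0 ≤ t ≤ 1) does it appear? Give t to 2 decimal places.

Invert the lerp on the R channel (largest span, 181): t = (118 − 236) / (55 − 236) = -118/-181 = 0.65193.
Check on G: (140 − 219)/(97 − 219) = 0.6475 ✓

0.65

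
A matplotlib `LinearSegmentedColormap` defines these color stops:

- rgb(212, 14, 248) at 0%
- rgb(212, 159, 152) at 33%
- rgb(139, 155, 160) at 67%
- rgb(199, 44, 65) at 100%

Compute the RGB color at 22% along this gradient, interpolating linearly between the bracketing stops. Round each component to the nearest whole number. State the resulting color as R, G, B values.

(212, 111, 184)

22% lies between the 0% and 33% stops, so the local fraction is t = (22 − 0)/(33 − 0) = 22/33 ≈ 0.6667.
R = 212 + 0.6667 × (212 − 212) = 212 → 212
G = 14 + 0.6667 × (159 − 14) = 110.671 → 111
B = 248 + 0.6667 × (152 − 248) = 183.997 → 184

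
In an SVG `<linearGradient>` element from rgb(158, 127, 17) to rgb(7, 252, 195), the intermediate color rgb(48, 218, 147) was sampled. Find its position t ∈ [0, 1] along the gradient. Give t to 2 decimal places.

0.73

Invert the lerp on the B channel (largest span, 178): t = (147 − 17) / (195 − 17) = 130/178 = 0.73034.
Check on R: (48 − 158)/(7 − 158) = 0.7285 ✓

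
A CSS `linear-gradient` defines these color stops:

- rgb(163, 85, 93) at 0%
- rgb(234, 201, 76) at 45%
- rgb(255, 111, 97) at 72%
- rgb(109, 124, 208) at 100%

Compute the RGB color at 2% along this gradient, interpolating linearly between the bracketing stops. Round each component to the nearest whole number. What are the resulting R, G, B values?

2% lies between the 0% and 45% stops, so the local fraction is t = (2 − 0)/(45 − 0) = 2/45 ≈ 0.0444.
R = 163 + 0.0444 × (234 − 163) = 166.152 → 166
G = 85 + 0.0444 × (201 − 85) = 90.15 → 90
B = 93 + 0.0444 × (76 − 93) = 92.245 → 92

(166, 90, 92)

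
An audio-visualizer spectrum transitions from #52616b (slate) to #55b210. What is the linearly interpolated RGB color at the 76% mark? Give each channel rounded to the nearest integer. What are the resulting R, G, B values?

#52616b → (82, 97, 107); #55b210 → (85, 178, 16).
76% corresponds to t = 0.76.
R = 82 + 0.76 × (85 − 82) = 82 + 0.76 × 3 = 84.28 → 84
G = 97 + 0.76 × (178 − 97) = 97 + 0.76 × 81 = 158.56 → 159
B = 107 + 0.76 × (16 − 107) = 107 + 0.76 × -91 = 37.84 → 38

(84, 159, 38)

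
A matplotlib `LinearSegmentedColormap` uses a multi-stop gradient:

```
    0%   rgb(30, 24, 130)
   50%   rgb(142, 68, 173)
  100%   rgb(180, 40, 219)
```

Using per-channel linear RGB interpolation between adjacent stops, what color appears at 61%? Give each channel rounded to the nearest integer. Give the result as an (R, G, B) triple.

(150, 62, 183)

61% lies between the 50% and 100% stops, so the local fraction is t = (61 − 50)/(100 − 50) = 11/50 ≈ 0.22.
R = 142 + 0.22 × (180 − 142) = 150.36 → 150
G = 68 + 0.22 × (40 − 68) = 61.84 → 62
B = 173 + 0.22 × (219 − 173) = 183.12 → 183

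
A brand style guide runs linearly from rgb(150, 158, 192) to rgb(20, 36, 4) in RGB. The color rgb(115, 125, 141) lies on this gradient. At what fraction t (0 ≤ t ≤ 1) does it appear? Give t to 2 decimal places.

Invert the lerp on the B channel (largest span, 188): t = (141 − 192) / (4 − 192) = -51/-188 = 0.27128.
Check on R: (115 − 150)/(20 − 150) = 0.2692 ✓

0.27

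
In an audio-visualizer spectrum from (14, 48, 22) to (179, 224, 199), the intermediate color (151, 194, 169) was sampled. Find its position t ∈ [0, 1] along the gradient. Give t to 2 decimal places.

0.83

Invert the lerp on the B channel (largest span, 177): t = (169 − 22) / (199 − 22) = 147/177 = 0.83051.
Check on R: (151 − 14)/(179 − 14) = 0.8303 ✓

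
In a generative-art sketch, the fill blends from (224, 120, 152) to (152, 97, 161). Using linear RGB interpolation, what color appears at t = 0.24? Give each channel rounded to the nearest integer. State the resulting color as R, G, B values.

R = 224 + 0.24 × (152 − 224) = 224 + 0.24 × -72 = 206.72 → 207
G = 120 + 0.24 × (97 − 120) = 120 + 0.24 × -23 = 114.48 → 114
B = 152 + 0.24 × (161 − 152) = 152 + 0.24 × 9 = 154.16 → 154

(207, 114, 154)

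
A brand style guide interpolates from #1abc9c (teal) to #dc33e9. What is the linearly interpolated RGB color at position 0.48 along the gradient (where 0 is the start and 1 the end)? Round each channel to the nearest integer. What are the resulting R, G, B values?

#1abc9c → (26, 188, 156); #dc33e9 → (220, 51, 233).
R = 26 + 0.48 × (220 − 26) = 26 + 0.48 × 194 = 119.12 → 119
G = 188 + 0.48 × (51 − 188) = 188 + 0.48 × -137 = 122.24 → 122
B = 156 + 0.48 × (233 − 156) = 156 + 0.48 × 77 = 192.96 → 193

(119, 122, 193)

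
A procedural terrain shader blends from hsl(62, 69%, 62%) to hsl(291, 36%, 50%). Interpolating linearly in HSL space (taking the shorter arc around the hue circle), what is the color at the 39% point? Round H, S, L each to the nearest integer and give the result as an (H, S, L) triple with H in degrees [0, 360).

Hue: 291 − 62 = 229°, but |229| > 180 so the shorter arc goes the other way: Δh = 229 − 360 = -131°.
H = 62 + 0.39 × (-131) = 10.91 → 11°
S = 69 + 0.39 × (36 − 69) = 56.13 → 56%
L = 62 + 0.39 × (50 − 62) = 57.32 → 57%

(11, 56, 57)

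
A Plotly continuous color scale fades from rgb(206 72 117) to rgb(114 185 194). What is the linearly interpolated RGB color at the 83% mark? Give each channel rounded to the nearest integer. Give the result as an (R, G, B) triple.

(130, 166, 181)

83% corresponds to t = 0.83.
R = 206 + 0.83 × (114 − 206) = 206 + 0.83 × -92 = 129.64 → 130
G = 72 + 0.83 × (185 − 72) = 72 + 0.83 × 113 = 165.79 → 166
B = 117 + 0.83 × (194 − 117) = 117 + 0.83 × 77 = 180.91 → 181
So the blended color is (130, 166, 181), about #82a6b5.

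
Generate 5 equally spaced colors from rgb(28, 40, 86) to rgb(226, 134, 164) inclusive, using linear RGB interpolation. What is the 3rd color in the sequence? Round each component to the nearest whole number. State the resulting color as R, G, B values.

With 5 swatches and endpoints inclusive, swatch 3 sits at t = (3 − 1)/(5 − 1) = 2/4 ≈ 0.5.
R = 28 + 0.5 × (226 − 28) = 127 → 127
G = 40 + 0.5 × (134 − 40) = 87 → 87
B = 86 + 0.5 × (164 − 86) = 125 → 125

(127, 87, 125)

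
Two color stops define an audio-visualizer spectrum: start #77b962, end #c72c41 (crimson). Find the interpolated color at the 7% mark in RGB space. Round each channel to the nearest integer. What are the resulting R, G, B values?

#77b962 → (119, 185, 98); #c72c41 → (199, 44, 65).
7% corresponds to t = 0.07.
R = 119 + 0.07 × (199 − 119) = 119 + 0.07 × 80 = 124.6 → 125
G = 185 + 0.07 × (44 − 185) = 185 + 0.07 × -141 = 175.13 → 175
B = 98 + 0.07 × (65 − 98) = 98 + 0.07 × -33 = 95.69 → 96
So the blended color is (125, 175, 96), about #7daf60.

(125, 175, 96)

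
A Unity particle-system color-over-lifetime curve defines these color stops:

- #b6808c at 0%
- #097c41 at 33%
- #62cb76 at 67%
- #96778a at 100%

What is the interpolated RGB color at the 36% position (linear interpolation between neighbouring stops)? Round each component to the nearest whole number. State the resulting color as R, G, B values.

(17, 131, 70)

36% lies between the 33% and 67% stops, so the local fraction is t = (36 − 33)/(67 − 33) = 3/34 ≈ 0.0882.
#097c41 → (9, 124, 65); #62cb76 → (98, 203, 118).
R = 9 + 0.0882 × (98 − 9) = 16.85 → 17
G = 124 + 0.0882 × (203 − 124) = 130.968 → 131
B = 65 + 0.0882 × (118 − 65) = 69.675 → 70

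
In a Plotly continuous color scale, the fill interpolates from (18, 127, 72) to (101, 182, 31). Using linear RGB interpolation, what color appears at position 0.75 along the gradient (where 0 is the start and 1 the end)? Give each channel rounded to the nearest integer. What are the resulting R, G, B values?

(80, 168, 41)

R = 18 + 0.75 × (101 − 18) = 18 + 0.75 × 83 = 80.25 → 80
G = 127 + 0.75 × (182 − 127) = 127 + 0.75 × 55 = 168.25 → 168
B = 72 + 0.75 × (31 − 72) = 72 + 0.75 × -41 = 41.25 → 41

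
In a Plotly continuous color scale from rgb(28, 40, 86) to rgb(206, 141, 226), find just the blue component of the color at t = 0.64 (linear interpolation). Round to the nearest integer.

176

B = 86 + 0.64 × (226 − 86) = 175.6 → 176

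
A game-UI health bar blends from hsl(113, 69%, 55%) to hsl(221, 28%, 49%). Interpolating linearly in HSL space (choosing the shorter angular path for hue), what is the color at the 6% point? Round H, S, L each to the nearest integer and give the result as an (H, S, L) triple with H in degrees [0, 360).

Hue arc: Δh = 221 − 113 = 108° (|Δh| ≤ 180, already the shorter path).
H = 113 + 0.06 × (108) = 119.48 → 119°
S = 69 + 0.06 × (28 − 69) = 66.54 → 67%
L = 55 + 0.06 × (49 − 55) = 54.64 → 55%

(119, 67, 55)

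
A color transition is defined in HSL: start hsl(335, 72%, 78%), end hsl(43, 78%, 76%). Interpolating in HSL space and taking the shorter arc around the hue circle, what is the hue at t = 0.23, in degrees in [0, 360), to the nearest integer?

Hue: 43 − 335 = -292°, but |-292| > 180 so the shorter arc goes the other way: Δh = -292 + 360 = 68°.
H = 335 + 0.23 × (68) = 350.64 → 351°

351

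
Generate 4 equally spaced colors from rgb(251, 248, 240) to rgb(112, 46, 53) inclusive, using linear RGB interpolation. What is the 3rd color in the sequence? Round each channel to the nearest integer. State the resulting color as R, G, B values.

With 4 swatches and endpoints inclusive, swatch 3 sits at t = (3 − 1)/(4 − 1) = 2/3 ≈ 0.6667.
R = 251 + 0.6667 × (112 − 251) = 158.329 → 158
G = 248 + 0.6667 × (46 − 248) = 113.327 → 113
B = 240 + 0.6667 × (53 − 240) = 115.327 → 115

(158, 113, 115)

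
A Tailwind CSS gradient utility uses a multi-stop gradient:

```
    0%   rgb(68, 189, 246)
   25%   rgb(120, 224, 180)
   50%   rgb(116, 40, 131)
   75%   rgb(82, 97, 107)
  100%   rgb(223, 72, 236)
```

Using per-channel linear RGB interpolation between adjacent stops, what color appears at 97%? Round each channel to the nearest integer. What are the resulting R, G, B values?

(206, 75, 221)

97% lies between the 75% and 100% stops, so the local fraction is t = (97 − 75)/(100 − 75) = 22/25 ≈ 0.88.
R = 82 + 0.88 × (223 − 82) = 206.08 → 206
G = 97 + 0.88 × (72 − 97) = 75 → 75
B = 107 + 0.88 × (236 − 107) = 220.52 → 221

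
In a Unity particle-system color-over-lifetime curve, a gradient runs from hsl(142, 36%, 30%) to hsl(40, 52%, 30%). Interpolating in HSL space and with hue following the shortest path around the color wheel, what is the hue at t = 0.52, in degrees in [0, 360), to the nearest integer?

89

Hue arc: Δh = 40 − 142 = -102° (|Δh| ≤ 180, already the shorter path).
H = 142 + 0.52 × (-102) = 88.96 → 89°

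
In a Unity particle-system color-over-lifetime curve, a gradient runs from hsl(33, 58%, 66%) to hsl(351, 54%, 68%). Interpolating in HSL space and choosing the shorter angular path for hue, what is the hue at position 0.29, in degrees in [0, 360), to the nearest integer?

Hue: 351 − 33 = 318°, but |318| > 180 so the shorter arc goes the other way: Δh = 318 − 360 = -42°.
H = 33 + 0.29 × (-42) = 20.82 → 21°

21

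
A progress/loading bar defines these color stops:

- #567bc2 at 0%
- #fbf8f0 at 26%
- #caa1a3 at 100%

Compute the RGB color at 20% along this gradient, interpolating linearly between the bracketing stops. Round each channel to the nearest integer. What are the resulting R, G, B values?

20% lies between the 0% and 26% stops, so the local fraction is t = (20 − 0)/(26 − 0) = 20/26 ≈ 0.7692.
#567bc2 → (86, 123, 194); #fbf8f0 → (251, 248, 240).
R = 86 + 0.7692 × (251 − 86) = 212.918 → 213
G = 123 + 0.7692 × (248 − 123) = 219.15 → 219
B = 194 + 0.7692 × (240 − 194) = 229.383 → 229

(213, 219, 229)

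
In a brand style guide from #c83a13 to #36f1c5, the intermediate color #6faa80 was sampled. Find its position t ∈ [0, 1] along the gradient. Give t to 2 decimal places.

Invert the lerp on the G channel (largest span, 183): t = (170 − 58) / (241 − 58) = 112/183 = 0.61202.
Check on R: (111 − 200)/(54 − 200) = 0.6096 ✓

0.61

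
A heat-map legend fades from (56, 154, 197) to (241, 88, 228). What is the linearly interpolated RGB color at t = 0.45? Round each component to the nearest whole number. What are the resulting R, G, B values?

R = 56 + 0.45 × (241 − 56) = 56 + 0.45 × 185 = 139.25 → 139
G = 154 + 0.45 × (88 − 154) = 154 + 0.45 × -66 = 124.3 → 124
B = 197 + 0.45 × (228 − 197) = 197 + 0.45 × 31 = 210.95 → 211
So the blended color is (139, 124, 211), about #8b7cd3.

(139, 124, 211)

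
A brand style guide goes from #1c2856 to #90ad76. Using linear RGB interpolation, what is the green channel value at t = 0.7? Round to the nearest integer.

G₁ = 40 (from #1c2856), G₂ = 173 (from #90ad76).
G = 40 + 0.7 × (173 − 40) = 133.1 → 133

133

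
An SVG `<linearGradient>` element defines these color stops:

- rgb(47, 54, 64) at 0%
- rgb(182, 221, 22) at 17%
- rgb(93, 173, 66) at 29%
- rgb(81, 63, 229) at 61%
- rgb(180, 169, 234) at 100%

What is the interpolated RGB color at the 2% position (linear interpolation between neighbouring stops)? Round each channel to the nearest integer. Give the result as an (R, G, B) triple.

(63, 74, 59)

2% lies between the 0% and 17% stops, so the local fraction is t = (2 − 0)/(17 − 0) = 2/17 ≈ 0.1176.
R = 47 + 0.1176 × (182 − 47) = 62.876 → 63
G = 54 + 0.1176 × (221 − 54) = 73.639 → 74
B = 64 + 0.1176 × (22 − 64) = 59.061 → 59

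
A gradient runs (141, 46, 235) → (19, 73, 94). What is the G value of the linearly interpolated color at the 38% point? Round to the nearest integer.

56

G = 46 + 0.38 × (73 − 46) = 56.26 → 56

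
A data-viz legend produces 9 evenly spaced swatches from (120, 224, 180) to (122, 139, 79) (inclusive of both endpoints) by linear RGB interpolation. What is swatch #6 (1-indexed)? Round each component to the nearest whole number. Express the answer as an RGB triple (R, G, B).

With 9 swatches and endpoints inclusive, swatch 6 sits at t = (6 − 1)/(9 − 1) = 5/8 ≈ 0.625.
R = 120 + 0.625 × (122 − 120) = 121.25 → 121
G = 224 + 0.625 × (139 − 224) = 170.875 → 171
B = 180 + 0.625 × (79 − 180) = 116.875 → 117

(121, 171, 117)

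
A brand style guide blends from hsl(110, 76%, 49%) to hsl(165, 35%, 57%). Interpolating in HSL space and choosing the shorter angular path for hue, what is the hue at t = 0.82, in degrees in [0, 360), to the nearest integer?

Hue arc: Δh = 165 − 110 = 55° (|Δh| ≤ 180, already the shorter path).
H = 110 + 0.82 × (55) = 155.1 → 155°

155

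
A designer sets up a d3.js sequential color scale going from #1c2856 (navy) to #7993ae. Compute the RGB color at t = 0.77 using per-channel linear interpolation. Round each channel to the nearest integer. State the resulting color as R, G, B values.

(100, 122, 154)

#1c2856 → (28, 40, 86); #7993ae → (121, 147, 174).
R = 28 + 0.77 × (121 − 28) = 28 + 0.77 × 93 = 99.61 → 100
G = 40 + 0.77 × (147 − 40) = 40 + 0.77 × 107 = 122.39 → 122
B = 86 + 0.77 × (174 − 86) = 86 + 0.77 × 88 = 153.76 → 154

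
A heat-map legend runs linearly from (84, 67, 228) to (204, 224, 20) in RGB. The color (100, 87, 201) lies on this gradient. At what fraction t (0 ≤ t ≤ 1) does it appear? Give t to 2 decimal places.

0.13

Invert the lerp on the B channel (largest span, 208): t = (201 − 228) / (20 − 228) = -27/-208 = 0.12981.
Check on R: (100 − 84)/(204 − 84) = 0.1333 ✓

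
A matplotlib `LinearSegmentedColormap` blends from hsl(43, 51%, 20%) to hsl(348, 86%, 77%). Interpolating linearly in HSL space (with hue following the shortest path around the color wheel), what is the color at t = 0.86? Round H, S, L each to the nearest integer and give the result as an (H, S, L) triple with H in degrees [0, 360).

(356, 81, 69)

Hue: 348 − 43 = 305°, but |305| > 180 so the shorter arc goes the other way: Δh = 305 − 360 = -55°.
H = 43 + 0.86 × (-55) = -4.3 → -4 → -4 mod 360 = 356°
S = 51 + 0.86 × (86 − 51) = 81.1 → 81%
L = 20 + 0.86 × (77 − 20) = 69.02 → 69%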